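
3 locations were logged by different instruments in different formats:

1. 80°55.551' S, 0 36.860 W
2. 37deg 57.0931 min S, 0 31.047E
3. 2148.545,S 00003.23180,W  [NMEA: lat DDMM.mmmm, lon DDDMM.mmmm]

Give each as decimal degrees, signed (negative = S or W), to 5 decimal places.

1. -80.92585, -0.61433
2. -37.95155, 0.51745
3. -21.80908, -0.05386

Point 1:
  φ: 80 + 55.551/60 = 80.925850
  S ⇒ negate
  λ: 0 + 36.86/60 = 0.614333
  hemisphere W, so the sign is −
Point 2:
  Lat: 37 + 57.0931/60 = 37.951552
  S → negative
  λ: 31.047′ = 0.517450°; total 0.517450
  E → positive
Point 3:
  Lat: degrees = first 2 digits = 21, minutes = 48.545; 21 + 48.545/60 = 21.809083
  S ⇒ negate
  Lon: degrees = first 3 digits = 0, minutes = 3.2318; 0 + 3.2318/60 = 0.053863
  W → negative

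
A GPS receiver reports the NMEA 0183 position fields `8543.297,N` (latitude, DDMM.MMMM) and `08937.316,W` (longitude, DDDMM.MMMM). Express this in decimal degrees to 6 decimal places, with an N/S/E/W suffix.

85.721617° N, 89.621933° W

Latitude: split at 2 digits → 85° and 43.297′; 85 + 43.297/60 = 85.7216167
Lon: split at 3 digits → 089° and 37.316′; 89 + 37.316/60 = 89.6219333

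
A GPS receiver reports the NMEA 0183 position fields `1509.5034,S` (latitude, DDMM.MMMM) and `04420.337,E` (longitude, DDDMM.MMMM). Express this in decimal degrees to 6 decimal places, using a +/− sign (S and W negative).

Lat: degrees = first 2 digits = 15, minutes = 9.5034; 15 + 9.5034/60 = 15.1583900
S ⇒ negate
λ: degrees = first 3 digits = 44, minutes = 20.337; 44 + 20.337/60 = 44.3389500
E ⇒ keep positive

-15.158390, 44.338950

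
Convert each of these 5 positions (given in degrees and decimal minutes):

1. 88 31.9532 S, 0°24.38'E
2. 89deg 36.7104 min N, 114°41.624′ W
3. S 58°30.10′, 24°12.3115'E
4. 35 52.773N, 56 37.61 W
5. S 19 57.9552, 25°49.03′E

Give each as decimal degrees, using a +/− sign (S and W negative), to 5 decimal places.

Point 1:
  Latitude: 31.9532′ = 0.532553°; total 88.532553
  hemisphere S, so the sign is −
  Longitude: 0 + 24.38/60 = 0.406333
  E ⇒ keep positive
Point 2:
  Lat: 36.7104′ = 0.611840°; total 89.611840
  N → positive
  Longitude: 41.624′ = 0.693733°; total 114.693733
  hemisphere W, so the sign is −
Point 3:
  φ: 58 + 30.1/60 = 58.501667
  S ⇒ negate
  Lon: 12.3115′ = 0.205192°; total 24.205192
  E → positive
Point 4:
  Lat: 52.773′ = 0.879550°; total 35.879550
  N → positive
  λ: 37.61′ = 0.626833°; total 56.626833
  W ⇒ negate
Point 5:
  Lat: 57.9552′ = 0.965920°; total 19.965920
  S → negative
  Longitude: 49.03′ = 0.817167°; total 25.817167
  E ⇒ keep positive

1. -88.53255, 0.40633
2. 89.61184, -114.69373
3. -58.50167, 24.20519
4. 35.87955, -56.62683
5. -19.96592, 25.81717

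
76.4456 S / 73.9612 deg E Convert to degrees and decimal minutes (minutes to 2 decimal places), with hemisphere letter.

φ: minutes = (76.445600 − 76) × 60 = 26.7360
Longitude: minutes = (73.961200 − 73) × 60 = 57.6720

76° 26.74′ S, 73° 57.67′ E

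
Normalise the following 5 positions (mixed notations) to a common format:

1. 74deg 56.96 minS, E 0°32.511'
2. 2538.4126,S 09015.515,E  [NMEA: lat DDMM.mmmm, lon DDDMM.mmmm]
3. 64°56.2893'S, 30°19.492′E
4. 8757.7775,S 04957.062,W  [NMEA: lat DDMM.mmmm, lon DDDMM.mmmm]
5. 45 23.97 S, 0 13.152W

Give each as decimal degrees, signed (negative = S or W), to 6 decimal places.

1. -74.949333, 0.541850
2. -25.640210, 90.258583
3. -64.938155, 30.324867
4. -87.962958, -49.951033
5. -45.399500, -0.219200

Point 1:
  φ: 74 + 56.96/60 = 74.9493333
  hemisphere S, so the sign is −
  λ: 0 + 32.511/60 = 0.5418500
  E ⇒ keep positive
Point 2:
  φ: split at 2 digits → 25° and 38.4126′; 25 + 38.4126/60 = 25.6402100
  hemisphere S, so the sign is −
  Longitude: degrees = first 3 digits = 90, minutes = 15.515; 90 + 15.515/60 = 90.2585833
  E → positive
Point 3:
  Lat: 56.2893′ = 0.938155°; total 64.9381550
  hemisphere S, so the sign is −
  λ: 30 + 19.492/60 = 30.3248667
  E ⇒ keep positive
Point 4:
  Latitude: degrees = first 2 digits = 87, minutes = 57.7775; 87 + 57.7775/60 = 87.9629583
  S ⇒ negate
  Longitude: degrees = first 3 digits = 49, minutes = 57.062; 49 + 57.062/60 = 49.9510333
  hemisphere W, so the sign is −
Point 5:
  Latitude: 45 + 23.97/60 = 45.3995000
  S → negative
  Longitude: 13.152′ = 0.219200°; total 0.2192000
  hemisphere W, so the sign is −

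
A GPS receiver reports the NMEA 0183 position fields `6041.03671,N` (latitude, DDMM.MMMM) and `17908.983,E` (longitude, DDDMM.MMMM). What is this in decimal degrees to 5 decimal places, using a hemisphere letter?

φ: split at 2 digits → 60° and 41.03671′; 60 + 41.03671/60 = 60.683945
Longitude: split at 3 digits → 179° and 8.983′; 179 + 8.983/60 = 179.149717

60.68395° N, 179.14972° E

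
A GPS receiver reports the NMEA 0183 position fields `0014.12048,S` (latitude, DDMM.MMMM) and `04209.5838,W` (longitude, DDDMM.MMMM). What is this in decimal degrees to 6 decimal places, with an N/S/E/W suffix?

Lat: degrees = first 2 digits = 0, minutes = 14.12048; 0 + 14.12048/60 = 0.2353413
Lon: degrees = first 3 digits = 42, minutes = 9.5838; 42 + 9.5838/60 = 42.1597300

0.235341° S, 42.159730° W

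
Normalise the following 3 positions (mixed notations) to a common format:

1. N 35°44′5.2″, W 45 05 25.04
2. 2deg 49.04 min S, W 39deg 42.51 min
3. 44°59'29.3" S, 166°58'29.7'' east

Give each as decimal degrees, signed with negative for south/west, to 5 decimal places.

1. 35.73478, -45.09029
2. -2.81733, -39.70850
3. -44.99147, 166.97492

Point 1:
  φ: 35 + 44/60 + 5.2/3600 = 35.734778
  N ⇒ keep positive
  λ: 5′ + 25.04″ = 5.41733′; 45 + 5.41733/60 = 45.090289
  W → negative
Point 2:
  φ: 2 + 49.04/60 = 2.817333
  hemisphere S, so the sign is −
  λ: 39 + 42.51/60 = 39.708500
  W ⇒ negate
Point 3:
  Latitude: 44 + 59/60 + 29.3/3600 = 44.991472
  S → negative
  Longitude: 58′ + 29.7″ = 58.49500′; 166 + 58.49500/60 = 166.974917
  E ⇒ keep positive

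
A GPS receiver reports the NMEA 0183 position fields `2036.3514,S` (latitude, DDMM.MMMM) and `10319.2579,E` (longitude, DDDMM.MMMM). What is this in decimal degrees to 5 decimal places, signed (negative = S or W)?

-20.60586, 103.32097

Lat: degrees = first 2 digits = 20, minutes = 36.3514; 20 + 36.3514/60 = 20.605857
hemisphere S, so the sign is −
Lon: degrees = first 3 digits = 103, minutes = 19.2579; 103 + 19.2579/60 = 103.320965
E ⇒ keep positive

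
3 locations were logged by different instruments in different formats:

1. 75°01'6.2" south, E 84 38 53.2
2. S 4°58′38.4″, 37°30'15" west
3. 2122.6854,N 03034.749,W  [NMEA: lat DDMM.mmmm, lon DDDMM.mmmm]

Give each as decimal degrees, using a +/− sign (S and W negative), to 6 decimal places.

1. -75.018389, 84.648111
2. -4.977333, -37.504167
3. 21.378090, -30.579150

Point 1:
  Lat: 75° + 1/60 + 6.2/3600 = 75 + 0.016667 + 0.001722 = 75.0183889
  S → negative
  λ: 84 + 38/60 + 53.2/3600 = 84.6481111
  E → positive
Point 2:
  φ: 4° + 58/60 + 38.4/3600 = 4 + 0.966667 + 0.010667 = 4.9773333
  hemisphere S, so the sign is −
  λ: 37° + 30/60 + 15/3600 = 37 + 0.500000 + 0.004167 = 37.5041667
  hemisphere W, so the sign is −
Point 3:
  Lat: degrees = first 2 digits = 21, minutes = 22.6854; 21 + 22.6854/60 = 21.3780900
  N ⇒ keep positive
  Longitude: degrees = first 3 digits = 30, minutes = 34.749; 30 + 34.749/60 = 30.5791500
  W → negative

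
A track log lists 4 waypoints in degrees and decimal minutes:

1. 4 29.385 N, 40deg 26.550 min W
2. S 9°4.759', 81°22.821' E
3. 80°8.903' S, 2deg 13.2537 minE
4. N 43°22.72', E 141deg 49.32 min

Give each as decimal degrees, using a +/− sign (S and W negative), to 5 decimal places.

1. 4.48975, -40.44250
2. -9.07932, 81.38035
3. -80.14838, 2.22090
4. 43.37867, 141.82200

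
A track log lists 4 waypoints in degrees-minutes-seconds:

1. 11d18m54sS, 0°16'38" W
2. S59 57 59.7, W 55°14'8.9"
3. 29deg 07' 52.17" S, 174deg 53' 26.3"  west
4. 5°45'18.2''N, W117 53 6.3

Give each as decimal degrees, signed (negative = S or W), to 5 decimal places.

1. -11.31500, -0.27722
2. -59.96658, -55.23581
3. -29.13116, -174.89064
4. 5.75506, -117.88508

Point 1:
  Lat: 11 + 18/60 + 54/3600 = 11.315000
  S ⇒ negate
  λ: 0 + 16/60 + 38/3600 = 0.277222
  hemisphere W, so the sign is −
Point 2:
  Lat: 59 + 57/60 + 59.7/3600 = 59.966583
  S → negative
  Lon: 14′ + 8.9″ = 14.14833′; 55 + 14.14833/60 = 55.235806
  hemisphere W, so the sign is −
Point 3:
  φ: 29° + 7/60 + 52.17/3600 = 29 + 0.116667 + 0.014492 = 29.131158
  S → negative
  Lon: 53′ + 26.3″ = 53.43833′; 174 + 53.43833/60 = 174.890639
  W → negative
Point 4:
  Latitude: 5° + 45/60 + 18.2/3600 = 5 + 0.750000 + 0.005056 = 5.755056
  N → positive
  Longitude: 117° + 53/60 + 6.3/3600 = 117 + 0.883333 + 0.001750 = 117.885083
  W ⇒ negate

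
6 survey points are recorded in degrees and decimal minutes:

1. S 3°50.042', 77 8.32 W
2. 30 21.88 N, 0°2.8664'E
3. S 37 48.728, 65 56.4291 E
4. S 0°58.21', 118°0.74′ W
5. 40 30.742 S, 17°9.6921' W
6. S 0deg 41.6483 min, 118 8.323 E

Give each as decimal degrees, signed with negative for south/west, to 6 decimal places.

1. -3.834033, -77.138667
2. 30.364667, 0.047773
3. -37.812133, 65.940485
4. -0.970167, -118.012333
5. -40.512367, -17.161535
6. -0.694138, 118.138717

Point 1:
  Lat: 50.042′ = 0.834033°; total 3.8340333
  hemisphere S, so the sign is −
  λ: 8.32′ = 0.138667°; total 77.1386667
  W ⇒ negate
Point 2:
  Lat: 21.88′ = 0.364667°; total 30.3646667
  N → positive
  Longitude: 2.8664′ = 0.047773°; total 0.0477733
  E ⇒ keep positive
Point 3:
  Lat: 37 + 48.728/60 = 37.8121333
  S ⇒ negate
  Longitude: 65 + 56.4291/60 = 65.9404850
  E ⇒ keep positive
Point 4:
  φ: 58.21′ = 0.970167°; total 0.9701667
  S → negative
  Lon: 118 + 0.74/60 = 118.0123333
  W ⇒ negate
Point 5:
  Lat: 30.742′ = 0.512367°; total 40.5123667
  S ⇒ negate
  λ: 9.6921′ = 0.161535°; total 17.1615350
  hemisphere W, so the sign is −
Point 6:
  Latitude: 0 + 41.6483/60 = 0.6941383
  hemisphere S, so the sign is −
  Longitude: 8.323′ = 0.138717°; total 118.1387167
  E → positive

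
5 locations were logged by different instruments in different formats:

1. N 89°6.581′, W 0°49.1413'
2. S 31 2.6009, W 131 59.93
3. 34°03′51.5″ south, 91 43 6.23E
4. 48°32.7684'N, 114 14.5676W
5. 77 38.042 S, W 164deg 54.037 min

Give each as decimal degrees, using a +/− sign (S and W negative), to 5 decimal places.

1. 89.10968, -0.81902
2. -31.04335, -131.99883
3. -34.06431, 91.71840
4. 48.54614, -114.24279
5. -77.63403, -164.90062

Point 1:
  Lat: 89 + 6.581/60 = 89.109683
  N ⇒ keep positive
  Lon: 49.1413′ = 0.819022°; total 0.819022
  hemisphere W, so the sign is −
Point 2:
  Latitude: 2.6009′ = 0.043348°; total 31.043348
  S → negative
  Lon: 131 + 59.93/60 = 131.998833
  W → negative
Point 3:
  φ: 34° + 3/60 + 51.5/3600 = 34 + 0.050000 + 0.014306 = 34.064306
  hemisphere S, so the sign is −
  Lon: 91° + 43/60 + 6.23/3600 = 91 + 0.716667 + 0.001731 = 91.718397
  E ⇒ keep positive
Point 4:
  Latitude: 48 + 32.7684/60 = 48.546140
  N → positive
  Lon: 114 + 14.5676/60 = 114.242793
  hemisphere W, so the sign is −
Point 5:
  Latitude: 77 + 38.042/60 = 77.634033
  S → negative
  λ: 164 + 54.037/60 = 164.900617
  hemisphere W, so the sign is −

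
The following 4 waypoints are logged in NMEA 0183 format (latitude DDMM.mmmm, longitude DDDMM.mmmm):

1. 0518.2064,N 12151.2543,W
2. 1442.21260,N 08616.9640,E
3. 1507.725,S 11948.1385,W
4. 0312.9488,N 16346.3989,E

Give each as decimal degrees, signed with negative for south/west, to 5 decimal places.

Point 1:
  φ: split at 2 digits → 05° and 18.2064′; 5 + 18.2064/60 = 5.303440
  N → positive
  Lon: split at 3 digits → 121° and 51.2543′; 121 + 51.2543/60 = 121.854238
  hemisphere W, so the sign is −
Point 2:
  φ: split at 2 digits → 14° and 42.2126′; 14 + 42.2126/60 = 14.703543
  N ⇒ keep positive
  λ: split at 3 digits → 086° and 16.964′; 86 + 16.964/60 = 86.282733
  E ⇒ keep positive
Point 3:
  Latitude: split at 2 digits → 15° and 7.725′; 15 + 7.725/60 = 15.128750
  S ⇒ negate
  Longitude: split at 3 digits → 119° and 48.1385′; 119 + 48.1385/60 = 119.802308
  W → negative
Point 4:
  Lat: split at 2 digits → 03° and 12.9488′; 3 + 12.9488/60 = 3.215813
  N ⇒ keep positive
  λ: split at 3 digits → 163° and 46.3989′; 163 + 46.3989/60 = 163.773315
  E → positive

1. 5.30344, -121.85424
2. 14.70354, 86.28273
3. -15.12875, -119.80231
4. 3.21581, 163.77332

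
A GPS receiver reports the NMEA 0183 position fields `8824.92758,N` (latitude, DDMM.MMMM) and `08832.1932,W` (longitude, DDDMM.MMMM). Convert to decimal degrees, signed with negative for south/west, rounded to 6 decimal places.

88.415460, -88.536553

Lat: split at 2 digits → 88° and 24.92758′; 88 + 24.92758/60 = 88.4154597
N ⇒ keep positive
Longitude: split at 3 digits → 088° and 32.1932′; 88 + 32.1932/60 = 88.5365533
hemisphere W, so the sign is −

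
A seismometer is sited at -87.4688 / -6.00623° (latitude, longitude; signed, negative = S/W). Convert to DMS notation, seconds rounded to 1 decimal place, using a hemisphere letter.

Latitude is negative → S; |value| = 87.468800
Lat: 0.468800° → 28.12800′; 0.12800 × 60 = 7.680″
Longitude is negative → W; |value| = 6.006230
Lon: 0.006230 × 60 = 0.37380′ → 0′, remainder × 60 = 22.428″

87°28′7.7″ S, 6°00′22.4″ W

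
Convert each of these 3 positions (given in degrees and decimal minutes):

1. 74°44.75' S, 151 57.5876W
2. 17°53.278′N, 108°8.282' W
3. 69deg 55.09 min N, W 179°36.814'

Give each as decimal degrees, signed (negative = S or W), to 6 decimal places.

1. -74.745833, -151.959793
2. 17.887967, -108.138033
3. 69.918167, -179.613567

Point 1:
  φ: 74 + 44.75/60 = 74.7458333
  S ⇒ negate
  λ: 151 + 57.5876/60 = 151.9597933
  W → negative
Point 2:
  Latitude: 53.278′ = 0.887967°; total 17.8879667
  N ⇒ keep positive
  Longitude: 108 + 8.282/60 = 108.1380333
  W → negative
Point 3:
  φ: 69 + 55.09/60 = 69.9181667
  N → positive
  Longitude: 36.814′ = 0.613567°; total 179.6135667
  W ⇒ negate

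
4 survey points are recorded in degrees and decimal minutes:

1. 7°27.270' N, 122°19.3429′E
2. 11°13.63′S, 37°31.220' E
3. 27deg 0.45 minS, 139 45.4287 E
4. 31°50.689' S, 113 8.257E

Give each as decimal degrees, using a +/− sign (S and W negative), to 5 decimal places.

Point 1:
  Latitude: 27.27′ = 0.454500°; total 7.454500
  N ⇒ keep positive
  Lon: 19.3429′ = 0.322382°; total 122.322382
  E ⇒ keep positive
Point 2:
  φ: 11 + 13.63/60 = 11.227167
  S ⇒ negate
  λ: 37 + 31.22/60 = 37.520333
  E → positive
Point 3:
  Latitude: 0.45′ = 0.007500°; total 27.007500
  hemisphere S, so the sign is −
  Lon: 45.4287′ = 0.757145°; total 139.757145
  E ⇒ keep positive
Point 4:
  Lat: 31 + 50.689/60 = 31.844817
  S → negative
  Longitude: 8.257′ = 0.137617°; total 113.137617
  E ⇒ keep positive

1. 7.45450, 122.32238
2. -11.22717, 37.52033
3. -27.00750, 139.75715
4. -31.84482, 113.13762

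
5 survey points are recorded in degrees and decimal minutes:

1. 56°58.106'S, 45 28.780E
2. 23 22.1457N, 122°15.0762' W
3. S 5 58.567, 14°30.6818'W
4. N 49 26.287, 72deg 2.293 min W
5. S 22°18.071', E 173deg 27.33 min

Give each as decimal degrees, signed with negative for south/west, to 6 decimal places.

Point 1:
  Lat: 58.106′ = 0.968433°; total 56.9684333
  hemisphere S, so the sign is −
  Lon: 45 + 28.78/60 = 45.4796667
  E ⇒ keep positive
Point 2:
  Lat: 23 + 22.1457/60 = 23.3690950
  N → positive
  λ: 15.0762′ = 0.251270°; total 122.2512700
  W → negative
Point 3:
  Latitude: 58.567′ = 0.976117°; total 5.9761167
  hemisphere S, so the sign is −
  λ: 14 + 30.6818/60 = 14.5113633
  hemisphere W, so the sign is −
Point 4:
  φ: 26.287′ = 0.438117°; total 49.4381167
  N ⇒ keep positive
  Longitude: 2.293′ = 0.038217°; total 72.0382167
  W → negative
Point 5:
  Latitude: 22 + 18.071/60 = 22.3011833
  S ⇒ negate
  λ: 173 + 27.33/60 = 173.4555000
  E → positive

1. -56.968433, 45.479667
2. 23.369095, -122.251270
3. -5.976117, -14.511363
4. 49.438117, -72.038217
5. -22.301183, 173.455500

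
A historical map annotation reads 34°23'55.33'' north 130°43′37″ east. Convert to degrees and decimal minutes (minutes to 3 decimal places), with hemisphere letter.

34° 23.922′ N, 130° 43.617′ E

φ: seconds/60 = 0.92217; minutes = 23 + 0.92217 = 23.92217
Longitude: 43 + 37/60 = 43.61667′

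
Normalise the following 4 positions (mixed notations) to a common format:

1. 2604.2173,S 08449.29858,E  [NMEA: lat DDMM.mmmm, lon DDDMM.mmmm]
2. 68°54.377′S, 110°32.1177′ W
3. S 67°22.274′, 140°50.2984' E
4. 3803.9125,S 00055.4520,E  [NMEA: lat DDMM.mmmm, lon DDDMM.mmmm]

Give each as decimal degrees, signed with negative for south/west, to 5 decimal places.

1. -26.07029, 84.82164
2. -68.90628, -110.53530
3. -67.37123, 140.83831
4. -38.06521, 0.92420

Point 1:
  Lat: degrees = first 2 digits = 26, minutes = 4.2173; 26 + 4.2173/60 = 26.070288
  S → negative
  Longitude: split at 3 digits → 084° and 49.29858′; 84 + 49.29858/60 = 84.821643
  E ⇒ keep positive
Point 2:
  φ: 68 + 54.377/60 = 68.906283
  S → negative
  Longitude: 32.1177′ = 0.535295°; total 110.535295
  hemisphere W, so the sign is −
Point 3:
  Lat: 67 + 22.274/60 = 67.371233
  hemisphere S, so the sign is −
  Lon: 140 + 50.2984/60 = 140.838307
  E → positive
Point 4:
  Latitude: split at 2 digits → 38° and 3.9125′; 38 + 3.9125/60 = 38.065208
  S → negative
  Lon: split at 3 digits → 000° and 55.452′; 0 + 55.452/60 = 0.924200
  E ⇒ keep positive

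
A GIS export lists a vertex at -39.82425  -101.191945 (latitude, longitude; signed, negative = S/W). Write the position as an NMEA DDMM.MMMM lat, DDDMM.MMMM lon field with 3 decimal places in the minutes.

Latitude is negative → S; |value| = 39.824250
Lat: minutes = (39.824250 − 39) × 60 = 49.45500
Longitude is negative → W; |value| = 101.191945
Lon: minutes = (101.191945 − 101) × 60 = 11.51670

3949.455,S / 10111.517,W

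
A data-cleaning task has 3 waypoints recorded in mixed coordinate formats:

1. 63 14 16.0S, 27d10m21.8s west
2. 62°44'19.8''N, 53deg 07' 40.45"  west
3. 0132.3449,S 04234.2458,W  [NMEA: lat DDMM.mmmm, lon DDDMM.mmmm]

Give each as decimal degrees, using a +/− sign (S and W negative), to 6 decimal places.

Point 1:
  Latitude: 63° + 14/60 + 16/3600 = 63 + 0.233333 + 0.004444 = 63.2377778
  hemisphere S, so the sign is −
  Longitude: 27 + 10/60 + 21.8/3600 = 27.1727222
  hemisphere W, so the sign is −
Point 2:
  φ: 44′ + 19.8″ = 44.33000′; 62 + 44.33000/60 = 62.7388333
  N → positive
  Longitude: 53 + 7/60 + 40.45/3600 = 53.1279028
  W ⇒ negate
Point 3:
  Lat: split at 2 digits → 01° and 32.3449′; 1 + 32.3449/60 = 1.5390817
  hemisphere S, so the sign is −
  λ: split at 3 digits → 042° and 34.2458′; 42 + 34.2458/60 = 42.5707633
  W → negative

1. -63.237778, -27.172722
2. 62.738833, -53.127903
3. -1.539082, -42.570763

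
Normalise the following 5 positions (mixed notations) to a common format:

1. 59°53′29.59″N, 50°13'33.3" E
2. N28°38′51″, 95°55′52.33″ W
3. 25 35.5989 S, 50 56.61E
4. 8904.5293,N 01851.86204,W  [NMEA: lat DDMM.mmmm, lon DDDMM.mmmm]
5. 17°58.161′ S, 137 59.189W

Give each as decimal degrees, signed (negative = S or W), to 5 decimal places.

1. 59.89155, 50.22592
2. 28.64750, -95.93120
3. -25.59332, 50.94350
4. 89.07549, -18.86437
5. -17.96935, -137.98648

Point 1:
  φ: 53′ + 29.59″ = 53.49317′; 59 + 53.49317/60 = 59.891553
  N ⇒ keep positive
  Lon: 50 + 13/60 + 33.3/3600 = 50.225917
  E → positive
Point 2:
  φ: 28 + 38/60 + 51/3600 = 28.647500
  N ⇒ keep positive
  λ: 95° + 55/60 + 52.33/3600 = 95 + 0.916667 + 0.014536 = 95.931203
  W ⇒ negate
Point 3:
  φ: 35.5989′ = 0.593315°; total 25.593315
  S ⇒ negate
  λ: 56.61′ = 0.943500°; total 50.943500
  E → positive
Point 4:
  φ: degrees = first 2 digits = 89, minutes = 4.5293; 89 + 4.5293/60 = 89.075488
  N ⇒ keep positive
  λ: split at 3 digits → 018° and 51.86204′; 18 + 51.86204/60 = 18.864367
  hemisphere W, so the sign is −
Point 5:
  Latitude: 58.161′ = 0.969350°; total 17.969350
  S ⇒ negate
  λ: 59.189′ = 0.986483°; total 137.986483
  hemisphere W, so the sign is −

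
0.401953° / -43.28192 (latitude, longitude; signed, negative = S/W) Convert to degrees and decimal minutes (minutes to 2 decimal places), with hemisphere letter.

0° 24.12′ N, 43° 16.92′ W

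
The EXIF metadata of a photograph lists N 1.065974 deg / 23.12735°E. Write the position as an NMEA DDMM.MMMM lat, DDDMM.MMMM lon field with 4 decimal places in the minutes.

0103.9584,N / 02307.6410,E

Latitude: 1° + 0.065974 × 60 = 1° 3.958440′
Longitude: minutes = (23.127350 − 23) × 60 = 7.641000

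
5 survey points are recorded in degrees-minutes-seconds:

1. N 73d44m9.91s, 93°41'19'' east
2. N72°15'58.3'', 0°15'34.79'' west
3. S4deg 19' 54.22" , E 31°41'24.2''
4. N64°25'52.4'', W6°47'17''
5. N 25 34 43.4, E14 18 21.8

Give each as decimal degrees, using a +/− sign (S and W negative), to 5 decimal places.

1. 73.73609, 93.68861
2. 72.26619, -0.25966
3. -4.33173, 31.69006
4. 64.43122, -6.78806
5. 25.57872, 14.30606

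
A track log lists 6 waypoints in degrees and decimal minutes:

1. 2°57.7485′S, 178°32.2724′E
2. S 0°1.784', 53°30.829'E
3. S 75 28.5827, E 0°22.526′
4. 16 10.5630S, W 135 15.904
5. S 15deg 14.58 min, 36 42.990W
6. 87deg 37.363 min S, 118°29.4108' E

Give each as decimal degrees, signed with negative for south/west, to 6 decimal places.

1. -2.962475, 178.537873
2. -0.029733, 53.513817
3. -75.476378, 0.375433
4. -16.176050, -135.265067
5. -15.243000, -36.716500
6. -87.622717, 118.490180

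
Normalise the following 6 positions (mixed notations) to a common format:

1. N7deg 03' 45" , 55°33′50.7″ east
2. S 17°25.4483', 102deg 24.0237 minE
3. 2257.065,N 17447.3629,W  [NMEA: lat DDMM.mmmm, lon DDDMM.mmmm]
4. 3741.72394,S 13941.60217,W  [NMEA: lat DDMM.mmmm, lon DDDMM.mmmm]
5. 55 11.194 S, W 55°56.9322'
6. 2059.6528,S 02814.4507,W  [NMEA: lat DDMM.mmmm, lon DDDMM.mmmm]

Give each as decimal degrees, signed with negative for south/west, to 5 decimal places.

1. 7.06250, 55.56408
2. -17.42414, 102.40040
3. 22.95108, -174.78938
4. -37.69540, -139.69337
5. -55.18657, -55.94887
6. -20.99421, -28.24085

Point 1:
  Lat: 3′ + 45″ = 3.75000′; 7 + 3.75000/60 = 7.062500
  N → positive
  Longitude: 55 + 33/60 + 50.7/3600 = 55.564083
  E → positive
Point 2:
  φ: 25.4483′ = 0.424138°; total 17.424138
  hemisphere S, so the sign is −
  Lon: 102 + 24.0237/60 = 102.400395
  E ⇒ keep positive
Point 3:
  Lat: degrees = first 2 digits = 22, minutes = 57.065; 22 + 57.065/60 = 22.951083
  N ⇒ keep positive
  λ: split at 3 digits → 174° and 47.3629′; 174 + 47.3629/60 = 174.789382
  W → negative
Point 4:
  Latitude: degrees = first 2 digits = 37, minutes = 41.72394; 37 + 41.72394/60 = 37.695399
  hemisphere S, so the sign is −
  λ: split at 3 digits → 139° and 41.60217′; 139 + 41.60217/60 = 139.693370
  W → negative
Point 5:
  Latitude: 11.194′ = 0.186567°; total 55.186567
  S → negative
  Lon: 56.9322′ = 0.948870°; total 55.948870
  W ⇒ negate
Point 6:
  Lat: split at 2 digits → 20° and 59.6528′; 20 + 59.6528/60 = 20.994213
  S ⇒ negate
  Lon: split at 3 digits → 028° and 14.4507′; 28 + 14.4507/60 = 28.240845
  hemisphere W, so the sign is −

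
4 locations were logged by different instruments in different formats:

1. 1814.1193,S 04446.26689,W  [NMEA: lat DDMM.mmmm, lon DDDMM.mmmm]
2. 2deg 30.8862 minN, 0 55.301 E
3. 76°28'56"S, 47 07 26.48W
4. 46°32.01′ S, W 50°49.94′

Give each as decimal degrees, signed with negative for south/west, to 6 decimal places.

Point 1:
  Latitude: degrees = first 2 digits = 18, minutes = 14.1193; 18 + 14.1193/60 = 18.2353217
  S → negative
  λ: split at 3 digits → 044° and 46.26689′; 44 + 46.26689/60 = 44.7711148
  W ⇒ negate
Point 2:
  φ: 30.8862′ = 0.514770°; total 2.5147700
  N ⇒ keep positive
  Lon: 0 + 55.301/60 = 0.9216833
  E → positive
Point 3:
  Latitude: 76° + 28/60 + 56/3600 = 76 + 0.466667 + 0.015556 = 76.4822222
  S ⇒ negate
  λ: 47 + 7/60 + 26.48/3600 = 47.1240222
  W ⇒ negate
Point 4:
  φ: 46 + 32.01/60 = 46.5335000
  hemisphere S, so the sign is −
  Lon: 50 + 49.94/60 = 50.8323333
  hemisphere W, so the sign is −

1. -18.235322, -44.771115
2. 2.514770, 0.921683
3. -76.482222, -47.124022
4. -46.533500, -50.832333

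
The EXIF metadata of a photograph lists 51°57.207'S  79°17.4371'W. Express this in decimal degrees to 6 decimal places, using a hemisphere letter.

Latitude: 57.207′ = 0.953450°; total 51.9534500
Longitude: 17.4371′ = 0.290618°; total 79.2906183

51.953450° S, 79.290618° W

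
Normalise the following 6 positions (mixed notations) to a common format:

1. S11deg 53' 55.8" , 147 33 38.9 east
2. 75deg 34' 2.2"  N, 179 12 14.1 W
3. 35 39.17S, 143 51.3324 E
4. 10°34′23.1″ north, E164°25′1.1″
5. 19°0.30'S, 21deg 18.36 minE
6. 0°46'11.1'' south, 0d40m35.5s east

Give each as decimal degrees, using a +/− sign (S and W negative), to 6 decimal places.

1. -11.898833, 147.560806
2. 75.567278, -179.203917
3. -35.652833, 143.855540
4. 10.573083, 164.416972
5. -19.005000, 21.306000
6. -0.769750, 0.676528

Point 1:
  Lat: 53′ + 55.8″ = 53.93000′; 11 + 53.93000/60 = 11.8988333
  S ⇒ negate
  Longitude: 33′ + 38.9″ = 33.64833′; 147 + 33.64833/60 = 147.5608056
  E ⇒ keep positive
Point 2:
  Latitude: 75° + 34/60 + 2.2/3600 = 75 + 0.566667 + 0.000611 = 75.5672778
  N ⇒ keep positive
  λ: 179 + 12/60 + 14.1/3600 = 179.2039167
  W → negative
Point 3:
  Lat: 35 + 39.17/60 = 35.6528333
  S → negative
  Lon: 51.3324′ = 0.855540°; total 143.8555400
  E → positive
Point 4:
  φ: 10° + 34/60 + 23.1/3600 = 10 + 0.566667 + 0.006417 = 10.5730833
  N ⇒ keep positive
  Lon: 164 + 25/60 + 1.1/3600 = 164.4169722
  E → positive
Point 5:
  Latitude: 19 + 0.3/60 = 19.0050000
  S → negative
  Longitude: 21 + 18.36/60 = 21.3060000
  E ⇒ keep positive
Point 6:
  Latitude: 0° + 46/60 + 11.1/3600 = 0 + 0.766667 + 0.003083 = 0.7697500
  S ⇒ negate
  λ: 0° + 40/60 + 35.5/3600 = 0 + 0.666667 + 0.009861 = 0.6765278
  E → positive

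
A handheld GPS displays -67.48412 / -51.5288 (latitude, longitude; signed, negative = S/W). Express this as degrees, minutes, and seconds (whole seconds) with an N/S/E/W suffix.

67°29′3″ S, 51°31′44″ W

Latitude is negative → S; |value| = 67.484120
Lat: 0.484120° → 29.04720′; 0.04720 × 60 = 2.83″
Longitude is negative → W; |value| = 51.528800
Longitude: 0.528800° → 31.72800′; 0.72800 × 60 = 43.68″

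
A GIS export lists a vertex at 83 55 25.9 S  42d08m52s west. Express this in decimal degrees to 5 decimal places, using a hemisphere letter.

φ: 83 + 55/60 + 25.9/3600 = 83.923861
λ: 42° + 8/60 + 52/3600 = 42 + 0.133333 + 0.014444 = 42.147778

83.92386° S, 42.14778° W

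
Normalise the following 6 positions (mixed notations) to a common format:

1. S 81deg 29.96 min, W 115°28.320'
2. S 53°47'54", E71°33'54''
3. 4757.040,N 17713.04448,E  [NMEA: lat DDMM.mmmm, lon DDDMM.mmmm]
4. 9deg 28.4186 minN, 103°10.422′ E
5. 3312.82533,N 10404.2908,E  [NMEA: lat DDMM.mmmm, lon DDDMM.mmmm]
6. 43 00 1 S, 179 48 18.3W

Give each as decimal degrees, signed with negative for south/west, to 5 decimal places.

Point 1:
  φ: 81 + 29.96/60 = 81.499333
  hemisphere S, so the sign is −
  Lon: 115 + 28.32/60 = 115.472000
  hemisphere W, so the sign is −
Point 2:
  φ: 53 + 47/60 + 54/3600 = 53.798333
  S ⇒ negate
  Lon: 33′ + 54″ = 33.90000′; 71 + 33.90000/60 = 71.565000
  E → positive
Point 3:
  Latitude: degrees = first 2 digits = 47, minutes = 57.04; 47 + 57.04/60 = 47.950667
  N → positive
  λ: degrees = first 3 digits = 177, minutes = 13.04448; 177 + 13.04448/60 = 177.217408
  E → positive
Point 4:
  φ: 9 + 28.4186/60 = 9.473643
  N ⇒ keep positive
  Longitude: 10.422′ = 0.173700°; total 103.173700
  E → positive
Point 5:
  φ: degrees = first 2 digits = 33, minutes = 12.82533; 33 + 12.82533/60 = 33.213756
  N → positive
  Longitude: degrees = first 3 digits = 104, minutes = 4.2908; 104 + 4.2908/60 = 104.071513
  E ⇒ keep positive
Point 6:
  Lat: 0′ + 1″ = 0.01667′; 43 + 0.01667/60 = 43.000278
  S ⇒ negate
  Longitude: 179 + 48/60 + 18.3/3600 = 179.805083
  W → negative

1. -81.49933, -115.47200
2. -53.79833, 71.56500
3. 47.95067, 177.21741
4. 9.47364, 103.17370
5. 33.21376, 104.07151
6. -43.00028, -179.80508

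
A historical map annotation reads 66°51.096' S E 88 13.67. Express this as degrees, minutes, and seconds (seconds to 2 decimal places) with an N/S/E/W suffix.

Lat: fractional minutes 0.09600 × 60 = 5.7600″
Longitude: 13.67000′ → 13′ and 0.67000 × 60 = 40.2000″

66°51′5.76″ S, 88°13′40.20″ E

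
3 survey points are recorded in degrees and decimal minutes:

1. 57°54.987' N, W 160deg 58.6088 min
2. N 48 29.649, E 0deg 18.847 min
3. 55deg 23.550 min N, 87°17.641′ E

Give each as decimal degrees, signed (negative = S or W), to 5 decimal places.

Point 1:
  Latitude: 57 + 54.987/60 = 57.916450
  N → positive
  Longitude: 160 + 58.6088/60 = 160.976813
  W → negative
Point 2:
  φ: 48 + 29.649/60 = 48.494150
  N → positive
  Longitude: 0 + 18.847/60 = 0.314117
  E ⇒ keep positive
Point 3:
  Latitude: 55 + 23.55/60 = 55.392500
  N → positive
  Lon: 17.641′ = 0.294017°; total 87.294017
  E ⇒ keep positive

1. 57.91645, -160.97681
2. 48.49415, 0.31412
3. 55.39250, 87.29402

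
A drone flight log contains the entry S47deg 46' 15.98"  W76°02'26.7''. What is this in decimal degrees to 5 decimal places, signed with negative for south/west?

-47.77111, -76.04075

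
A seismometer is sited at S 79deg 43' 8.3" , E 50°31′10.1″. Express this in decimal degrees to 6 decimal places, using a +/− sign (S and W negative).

φ: 79 + 43/60 + 8.3/3600 = 79.7189722
S → negative
Lon: 50 + 31/60 + 10.1/3600 = 50.5194722
E ⇒ keep positive

-79.718972, 50.519472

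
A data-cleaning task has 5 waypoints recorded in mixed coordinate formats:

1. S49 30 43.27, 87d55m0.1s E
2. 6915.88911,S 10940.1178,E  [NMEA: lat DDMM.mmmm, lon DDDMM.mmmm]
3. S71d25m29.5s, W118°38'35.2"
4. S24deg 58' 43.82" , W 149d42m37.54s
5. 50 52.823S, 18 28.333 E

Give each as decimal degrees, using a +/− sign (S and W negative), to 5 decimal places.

Point 1:
  Lat: 30′ + 43.27″ = 30.72117′; 49 + 30.72117/60 = 49.512019
  S → negative
  Longitude: 87 + 55/60 + 0.1/3600 = 87.916694
  E → positive
Point 2:
  Latitude: split at 2 digits → 69° and 15.88911′; 69 + 15.88911/60 = 69.264819
  S ⇒ negate
  Longitude: split at 3 digits → 109° and 40.1178′; 109 + 40.1178/60 = 109.668630
  E ⇒ keep positive
Point 3:
  Latitude: 71° + 25/60 + 29.5/3600 = 71 + 0.416667 + 0.008194 = 71.424861
  hemisphere S, so the sign is −
  Longitude: 118 + 38/60 + 35.2/3600 = 118.643111
  hemisphere W, so the sign is −
Point 4:
  Latitude: 58′ + 43.82″ = 58.73033′; 24 + 58.73033/60 = 24.978839
  S → negative
  λ: 42′ + 37.54″ = 42.62567′; 149 + 42.62567/60 = 149.710428
  hemisphere W, so the sign is −
Point 5:
  Latitude: 50 + 52.823/60 = 50.880383
  S → negative
  Lon: 18 + 28.333/60 = 18.472217
  E → positive

1. -49.51202, 87.91669
2. -69.26482, 109.66863
3. -71.42486, -118.64311
4. -24.97884, -149.71043
5. -50.88038, 18.47222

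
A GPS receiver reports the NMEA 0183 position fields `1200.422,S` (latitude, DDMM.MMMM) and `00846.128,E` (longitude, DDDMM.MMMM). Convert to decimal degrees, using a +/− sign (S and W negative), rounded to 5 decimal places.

Latitude: degrees = first 2 digits = 12, minutes = 0.422; 12 + 0.422/60 = 12.007033
hemisphere S, so the sign is −
Longitude: split at 3 digits → 008° and 46.128′; 8 + 46.128/60 = 8.768800
E → positive

-12.00703, 8.76880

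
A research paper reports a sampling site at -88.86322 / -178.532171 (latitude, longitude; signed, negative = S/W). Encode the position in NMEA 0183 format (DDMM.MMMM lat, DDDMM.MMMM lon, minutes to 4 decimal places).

Latitude is negative → S; |value| = 88.863220
Latitude: fractional part 0.863220 → 51.793200 minutes
Longitude is negative → W; |value| = 178.532171
Lon: 178° + 0.532171 × 60 = 178° 31.930260′

8851.7932,S / 17831.9303,W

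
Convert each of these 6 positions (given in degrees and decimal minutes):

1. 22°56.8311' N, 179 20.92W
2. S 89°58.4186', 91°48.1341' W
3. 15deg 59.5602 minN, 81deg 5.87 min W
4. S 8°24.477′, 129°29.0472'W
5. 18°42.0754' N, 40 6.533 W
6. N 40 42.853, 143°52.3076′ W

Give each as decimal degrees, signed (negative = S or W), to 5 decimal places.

Point 1:
  Lat: 56.8311′ = 0.947185°; total 22.947185
  N ⇒ keep positive
  λ: 179 + 20.92/60 = 179.348667
  W → negative
Point 2:
  Latitude: 89 + 58.4186/60 = 89.973643
  hemisphere S, so the sign is −
  λ: 91 + 48.1341/60 = 91.802235
  W ⇒ negate
Point 3:
  Lat: 59.5602′ = 0.992670°; total 15.992670
  N → positive
  λ: 5.87′ = 0.097833°; total 81.097833
  W → negative
Point 4:
  Latitude: 8 + 24.477/60 = 8.407950
  S → negative
  Longitude: 129 + 29.0472/60 = 129.484120
  hemisphere W, so the sign is −
Point 5:
  Latitude: 18 + 42.0754/60 = 18.701257
  N → positive
  Longitude: 6.533′ = 0.108883°; total 40.108883
  W → negative
Point 6:
  Latitude: 42.853′ = 0.714217°; total 40.714217
  N → positive
  Longitude: 52.3076′ = 0.871793°; total 143.871793
  hemisphere W, so the sign is −

1. 22.94719, -179.34867
2. -89.97364, -91.80224
3. 15.99267, -81.09783
4. -8.40795, -129.48412
5. 18.70126, -40.10888
6. 40.71422, -143.87179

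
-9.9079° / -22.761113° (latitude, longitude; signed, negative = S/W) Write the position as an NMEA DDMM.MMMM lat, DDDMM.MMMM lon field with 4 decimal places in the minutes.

0954.4740,S / 02245.6668,W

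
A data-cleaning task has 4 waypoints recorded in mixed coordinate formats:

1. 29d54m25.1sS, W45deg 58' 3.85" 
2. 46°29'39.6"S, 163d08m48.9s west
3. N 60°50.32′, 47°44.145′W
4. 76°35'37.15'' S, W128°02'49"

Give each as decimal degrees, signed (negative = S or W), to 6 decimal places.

Point 1:
  Latitude: 54′ + 25.1″ = 54.41833′; 29 + 54.41833/60 = 29.9069722
  S ⇒ negate
  Lon: 45° + 58/60 + 3.85/3600 = 45 + 0.966667 + 0.001069 = 45.9677361
  W → negative
Point 2:
  φ: 46 + 29/60 + 39.6/3600 = 46.4943333
  hemisphere S, so the sign is −
  λ: 8′ + 48.9″ = 8.81500′; 163 + 8.81500/60 = 163.1469167
  W → negative
Point 3:
  Latitude: 50.32′ = 0.838667°; total 60.8386667
  N → positive
  Lon: 47 + 44.145/60 = 47.7357500
  W ⇒ negate
Point 4:
  Lat: 76 + 35/60 + 37.15/3600 = 76.5936528
  hemisphere S, so the sign is −
  Longitude: 128° + 2/60 + 49/3600 = 128 + 0.033333 + 0.013611 = 128.0469444
  W ⇒ negate

1. -29.906972, -45.967736
2. -46.494333, -163.146917
3. 60.838667, -47.735750
4. -76.593653, -128.046944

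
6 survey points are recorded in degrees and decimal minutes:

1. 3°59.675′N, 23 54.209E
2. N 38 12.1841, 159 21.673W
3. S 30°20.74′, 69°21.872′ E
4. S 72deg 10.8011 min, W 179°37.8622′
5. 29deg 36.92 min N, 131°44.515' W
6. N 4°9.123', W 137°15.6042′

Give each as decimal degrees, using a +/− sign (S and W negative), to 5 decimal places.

1. 3.99458, 23.90348
2. 38.20307, -159.36122
3. -30.34567, 69.36453
4. -72.18002, -179.63104
5. 29.61533, -131.74192
6. 4.15205, -137.26007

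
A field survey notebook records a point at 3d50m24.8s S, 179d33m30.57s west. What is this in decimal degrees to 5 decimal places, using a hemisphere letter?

3.84022° S, 179.55849° W

Lat: 3° + 50/60 + 24.8/3600 = 3 + 0.833333 + 0.006889 = 3.840222
λ: 33′ + 30.57″ = 33.50950′; 179 + 33.50950/60 = 179.558492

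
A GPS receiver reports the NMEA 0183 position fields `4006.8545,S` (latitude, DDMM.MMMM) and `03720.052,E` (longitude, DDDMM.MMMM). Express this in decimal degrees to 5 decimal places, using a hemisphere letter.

40.11424° S, 37.33420° E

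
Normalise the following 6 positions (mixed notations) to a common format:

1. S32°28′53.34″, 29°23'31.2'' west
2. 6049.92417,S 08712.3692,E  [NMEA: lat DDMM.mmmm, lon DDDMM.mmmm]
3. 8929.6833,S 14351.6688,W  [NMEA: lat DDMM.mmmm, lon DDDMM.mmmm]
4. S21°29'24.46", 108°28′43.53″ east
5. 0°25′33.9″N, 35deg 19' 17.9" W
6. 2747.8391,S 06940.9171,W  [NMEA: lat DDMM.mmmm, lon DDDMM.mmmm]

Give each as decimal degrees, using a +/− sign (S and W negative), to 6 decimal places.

1. -32.481483, -29.392000
2. -60.832070, 87.206153
3. -89.494722, -143.861147
4. -21.490128, 108.478758
5. 0.426083, -35.321639
6. -27.797318, -69.681952

Point 1:
  Latitude: 28′ + 53.34″ = 28.88900′; 32 + 28.88900/60 = 32.4814833
  hemisphere S, so the sign is −
  λ: 29° + 23/60 + 31.2/3600 = 29 + 0.383333 + 0.008667 = 29.3920000
  W ⇒ negate
Point 2:
  φ: split at 2 digits → 60° and 49.92417′; 60 + 49.92417/60 = 60.8320695
  hemisphere S, so the sign is −
  Lon: split at 3 digits → 087° and 12.3692′; 87 + 12.3692/60 = 87.2061533
  E ⇒ keep positive
Point 3:
  φ: degrees = first 2 digits = 89, minutes = 29.6833; 89 + 29.6833/60 = 89.4947217
  hemisphere S, so the sign is −
  λ: degrees = first 3 digits = 143, minutes = 51.6688; 143 + 51.6688/60 = 143.8611467
  W → negative
Point 4:
  φ: 29′ + 24.46″ = 29.40767′; 21 + 29.40767/60 = 21.4901278
  hemisphere S, so the sign is −
  Longitude: 108° + 28/60 + 43.53/3600 = 108 + 0.466667 + 0.012092 = 108.4787583
  E → positive
Point 5:
  Latitude: 0 + 25/60 + 33.9/3600 = 0.4260833
  N → positive
  λ: 19′ + 17.9″ = 19.29833′; 35 + 19.29833/60 = 35.3216389
  W ⇒ negate
Point 6:
  Lat: degrees = first 2 digits = 27, minutes = 47.8391; 27 + 47.8391/60 = 27.7973183
  S ⇒ negate
  Longitude: degrees = first 3 digits = 69, minutes = 40.9171; 69 + 40.9171/60 = 69.6819517
  hemisphere W, so the sign is −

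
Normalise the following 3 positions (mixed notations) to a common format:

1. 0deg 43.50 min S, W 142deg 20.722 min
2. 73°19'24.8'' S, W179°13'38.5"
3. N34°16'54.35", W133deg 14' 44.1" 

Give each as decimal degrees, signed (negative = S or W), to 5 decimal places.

1. -0.72500, -142.34537
2. -73.32356, -179.22736
3. 34.28176, -133.24558

Point 1:
  φ: 0 + 43.5/60 = 0.725000
  hemisphere S, so the sign is −
  λ: 20.722′ = 0.345367°; total 142.345367
  hemisphere W, so the sign is −
Point 2:
  Lat: 73° + 19/60 + 24.8/3600 = 73 + 0.316667 + 0.006889 = 73.323556
  hemisphere S, so the sign is −
  Longitude: 13′ + 38.5″ = 13.64167′; 179 + 13.64167/60 = 179.227361
  W ⇒ negate
Point 3:
  Lat: 34° + 16/60 + 54.35/3600 = 34 + 0.266667 + 0.015097 = 34.281764
  N ⇒ keep positive
  Lon: 133° + 14/60 + 44.1/3600 = 133 + 0.233333 + 0.012250 = 133.245583
  W ⇒ negate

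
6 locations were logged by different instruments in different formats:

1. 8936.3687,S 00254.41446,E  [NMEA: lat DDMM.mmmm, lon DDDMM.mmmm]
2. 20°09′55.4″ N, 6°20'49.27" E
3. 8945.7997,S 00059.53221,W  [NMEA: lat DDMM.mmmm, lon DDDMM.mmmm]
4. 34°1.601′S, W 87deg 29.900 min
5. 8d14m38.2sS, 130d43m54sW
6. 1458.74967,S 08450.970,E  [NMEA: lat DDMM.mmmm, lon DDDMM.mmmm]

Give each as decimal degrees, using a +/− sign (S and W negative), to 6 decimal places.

Point 1:
  Latitude: degrees = first 2 digits = 89, minutes = 36.3687; 89 + 36.3687/60 = 89.6061450
  S → negative
  λ: degrees = first 3 digits = 2, minutes = 54.41446; 2 + 54.41446/60 = 2.9069077
  E ⇒ keep positive
Point 2:
  Latitude: 20 + 9/60 + 55.4/3600 = 20.1653889
  N ⇒ keep positive
  Lon: 20′ + 49.27″ = 20.82117′; 6 + 20.82117/60 = 6.3470194
  E ⇒ keep positive
Point 3:
  φ: split at 2 digits → 89° and 45.7997′; 89 + 45.7997/60 = 89.7633283
  hemisphere S, so the sign is −
  λ: degrees = first 3 digits = 0, minutes = 59.53221; 0 + 59.53221/60 = 0.9922035
  W → negative
Point 4:
  Latitude: 34 + 1.601/60 = 34.0266833
  S → negative
  Lon: 29.9′ = 0.498333°; total 87.4983333
  W → negative
Point 5:
  Latitude: 8 + 14/60 + 38.2/3600 = 8.2439444
  S ⇒ negate
  Lon: 43′ + 54″ = 43.90000′; 130 + 43.90000/60 = 130.7316667
  W ⇒ negate
Point 6:
  φ: split at 2 digits → 14° and 58.74967′; 14 + 58.74967/60 = 14.9791612
  S → negative
  Lon: split at 3 digits → 084° and 50.97′; 84 + 50.97/60 = 84.8495000
  E → positive

1. -89.606145, 2.906908
2. 20.165389, 6.347019
3. -89.763328, -0.992204
4. -34.026683, -87.498333
5. -8.243944, -130.731667
6. -14.979161, 84.849500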